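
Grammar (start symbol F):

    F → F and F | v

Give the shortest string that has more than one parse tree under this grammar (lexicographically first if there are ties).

length 1: no string has ≥2 trees
length 3: no string has ≥2 trees
length 5: v and v and v has 2 parse trees

Two derivations of v and v and v:
  F ⇒ F and F ⇒ F and F and F ⇒ v and F and F ⇒ v and v and F ⇒ v and v and v
  F ⇒ F and F ⇒ v and F ⇒ v and F and F ⇒ v and v and F ⇒ v and v and v

v and v and v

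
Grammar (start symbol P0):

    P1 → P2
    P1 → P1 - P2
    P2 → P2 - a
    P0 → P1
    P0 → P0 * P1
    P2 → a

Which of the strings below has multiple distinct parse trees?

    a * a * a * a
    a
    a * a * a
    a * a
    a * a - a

a * a * a * a: 1 tree
a: 1 tree
a * a * a: 1 tree
a * a: 1 tree
a * a - a: 2 trees

a * a - a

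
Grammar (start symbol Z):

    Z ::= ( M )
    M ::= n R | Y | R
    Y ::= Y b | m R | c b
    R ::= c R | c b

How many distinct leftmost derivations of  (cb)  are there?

2

Parse trees for (cb):
  [Z ( [M [Y c b]] )]
  [Z ( [M [R c b]] )]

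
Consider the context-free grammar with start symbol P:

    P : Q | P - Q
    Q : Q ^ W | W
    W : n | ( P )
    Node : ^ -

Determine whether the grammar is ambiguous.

(Node is unreachable from P, so its rules don't affect L(P).) The grammar is stratified — P handles '-' (left-recursive), Q handles '^', W atoms. Each operator has a fixed associativity and precedence level, so every string has one parse.

Unambiguous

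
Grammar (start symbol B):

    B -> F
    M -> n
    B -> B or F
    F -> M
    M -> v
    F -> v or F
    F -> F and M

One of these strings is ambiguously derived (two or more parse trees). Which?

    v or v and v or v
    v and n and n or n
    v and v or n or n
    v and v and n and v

v or v and v or v: 3 trees
v and n and n or n: 1 tree
v and v or n or n: 1 tree
v and v and n and v: 1 tree

v or v and v or v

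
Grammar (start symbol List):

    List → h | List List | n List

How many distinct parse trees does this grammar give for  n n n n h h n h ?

20

Parse trees for n n n n h h n h (showing first 6 of 20):
  [List [List n [List n [List n [List n [List h]]]]] [List [List h] [List n [List h]]]]
  [List [List [List n [List n [List n [List n [List h]]]]] [List h]] [List n [List h]]]
  [List [List n [List [List n [List n [List n [List h]]]] [List h]]] [List n [List h]]]
  [List [List n [List n [List [List n [List n [List h]]] [List h]]]] [List n [List h]]]
  [List [List n [List n [List n [List [List n [List h]] [List h]]]]] [List n [List h]]]
  [List [List n [List n [List n [List n [List [List h] [List h]]]]]] [List n [List h]]]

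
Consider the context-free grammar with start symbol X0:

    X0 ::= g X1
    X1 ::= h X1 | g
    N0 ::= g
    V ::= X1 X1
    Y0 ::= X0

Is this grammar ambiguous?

Unambiguous

Only X0, X1 are reachable from X0; ignoring the rest: Each reachable nonterminal has at most one production per leading terminal, and all productions are right-linear; the derivation is determined token-by-token.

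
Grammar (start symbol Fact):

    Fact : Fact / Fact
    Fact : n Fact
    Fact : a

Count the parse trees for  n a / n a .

Parse trees for n a / n a:
  [Fact [Fact n [Fact a]] / [Fact n [Fact a]]]
  [Fact n [Fact [Fact a] / [Fact n [Fact a]]]]

2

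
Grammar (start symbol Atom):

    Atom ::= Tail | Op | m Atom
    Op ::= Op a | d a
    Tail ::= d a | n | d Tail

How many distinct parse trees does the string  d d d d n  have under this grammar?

1

Parse trees for d d d d n:
  [Atom [Tail d [Tail d [Tail d [Tail d [Tail n]]]]]]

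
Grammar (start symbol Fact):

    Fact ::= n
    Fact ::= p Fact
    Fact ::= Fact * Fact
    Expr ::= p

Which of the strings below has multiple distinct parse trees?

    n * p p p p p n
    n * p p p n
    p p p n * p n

n * p p p p p n: 1 tree
n * p p p n: 1 tree
p p p n * p n: 4 trees

p p p n * p n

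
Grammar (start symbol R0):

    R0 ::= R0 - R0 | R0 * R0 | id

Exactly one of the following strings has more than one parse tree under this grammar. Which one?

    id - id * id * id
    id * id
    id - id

id - id * id * id

id - id * id * id: 5 trees
id * id: 1 tree
id - id: 1 tree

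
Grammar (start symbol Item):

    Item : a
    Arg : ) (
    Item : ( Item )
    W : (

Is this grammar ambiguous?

(W, Arg are unreachable from Item, so their rules don't affect L(Item).) L(Item) is { openⁿ atom closeⁿ : n ≥ 0 }. The bracket depth fixes n, and the derivation is forced at every step.

Unambiguous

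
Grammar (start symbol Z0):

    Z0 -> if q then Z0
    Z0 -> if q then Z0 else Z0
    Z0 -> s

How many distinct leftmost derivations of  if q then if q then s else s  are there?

Parse trees for if q then if q then s else s:
  [Z0 if q then [Z0 if q then [Z0 s] else [Z0 s]]]
  [Z0 if q then [Z0 if q then [Z0 s]] else [Z0 s]]

2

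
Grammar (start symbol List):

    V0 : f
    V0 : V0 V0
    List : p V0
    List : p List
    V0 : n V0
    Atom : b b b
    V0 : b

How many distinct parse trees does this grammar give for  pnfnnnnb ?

2

Parse trees for pnfnnnnb:
  [List p [V0 [V0 n [V0 f]] [V0 n [V0 n [V0 n [V0 n [V0 b]]]]]]]
  [List p [V0 n [V0 [V0 f] [V0 n [V0 n [V0 n [V0 n [V0 b]]]]]]]]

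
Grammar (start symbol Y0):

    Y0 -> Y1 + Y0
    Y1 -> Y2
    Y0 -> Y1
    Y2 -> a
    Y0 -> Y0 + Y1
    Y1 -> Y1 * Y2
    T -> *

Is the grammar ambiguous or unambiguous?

Witness: a + a

Derivation 1: Y0 ⇒ Y1 + Y0 ⇒ Y2 + Y0 ⇒ a + Y0 ⇒ a + Y1 ⇒ a + Y2 ⇒ a + a
Derivation 2: Y0 ⇒ Y0 + Y1 ⇒ Y1 + Y1 ⇒ Y2 + Y1 ⇒ a + Y1 ⇒ a + Y2 ⇒ a + a

Two distinct leftmost derivations for the same string.

Ambiguous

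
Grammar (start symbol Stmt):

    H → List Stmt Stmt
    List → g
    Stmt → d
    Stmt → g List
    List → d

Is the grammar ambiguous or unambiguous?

(H is unreachable from Stmt, so its rules don't affect L(Stmt).) Restricted to the reachable nonterminals, every rule has the form A → t or A → t B, and no two rules for the same A share a first terminal. The grammar encodes a DFA — one run per string.

Unambiguous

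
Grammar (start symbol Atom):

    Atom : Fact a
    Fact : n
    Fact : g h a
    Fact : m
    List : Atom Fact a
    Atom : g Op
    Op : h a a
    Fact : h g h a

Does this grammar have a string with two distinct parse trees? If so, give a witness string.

Witness: g h a a

Derivation 1: Atom ⇒ Fact a ⇒ g h a a
Derivation 2: Atom ⇒ g Op ⇒ g h a a

Two distinct leftmost derivations for the same string.

Ambiguous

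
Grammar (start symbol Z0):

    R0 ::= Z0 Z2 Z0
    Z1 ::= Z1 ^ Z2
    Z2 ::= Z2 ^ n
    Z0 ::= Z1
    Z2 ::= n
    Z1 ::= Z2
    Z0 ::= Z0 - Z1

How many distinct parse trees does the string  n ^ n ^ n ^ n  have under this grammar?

8

Parse trees for n ^ n ^ n ^ n:
  [Z0 [Z1 [Z1 [Z2 n]] ^ [Z2 [Z2 [Z2 n] ^ n] ^ n]]]
  [Z0 [Z1 [Z1 [Z1 [Z2 n]] ^ [Z2 n]] ^ [Z2 [Z2 n] ^ n]]]
  [Z0 [Z1 [Z1 [Z2 [Z2 n] ^ n]] ^ [Z2 [Z2 n] ^ n]]]
  [Z0 [Z1 [Z1 [Z1 [Z2 n]] ^ [Z2 [Z2 n] ^ n]] ^ [Z2 n]]]
  [Z0 [Z1 [Z1 [Z1 [Z1 [Z2 n]] ^ [Z2 n]] ^ [Z2 n]] ^ [Z2 n]]]
  [Z0 [Z1 [Z1 [Z1 [Z2 [Z2 n] ^ n]] ^ [Z2 n]] ^ [Z2 n]]]
  [Z0 [Z1 [Z1 [Z2 [Z2 [Z2 n] ^ n] ^ n]] ^ [Z2 n]]]
  [Z0 [Z1 [Z2 [Z2 [Z2 [Z2 n] ^ n] ^ n] ^ n]]]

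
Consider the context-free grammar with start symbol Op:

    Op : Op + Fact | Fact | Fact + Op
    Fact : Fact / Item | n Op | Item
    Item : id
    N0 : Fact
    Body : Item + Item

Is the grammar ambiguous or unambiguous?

Ambiguous

Witness: id + id

Derivation 1: Op ⇒ Op + Fact ⇒ Fact + Fact ⇒ Item + Fact ⇒ id + Fact ⇒ id + Item ⇒ id + id
Derivation 2: Op ⇒ Fact + Op ⇒ Item + Op ⇒ id + Op ⇒ id + Fact ⇒ id + Item ⇒ id + id

Two distinct leftmost derivations for the same string.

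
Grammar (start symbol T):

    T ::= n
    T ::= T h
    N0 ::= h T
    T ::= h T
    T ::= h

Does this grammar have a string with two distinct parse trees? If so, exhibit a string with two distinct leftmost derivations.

Witness: h h

Derivation 1: T ⇒ T h ⇒ h h
Derivation 2: T ⇒ h T ⇒ h h

Two distinct leftmost derivations for the same string.

Ambiguous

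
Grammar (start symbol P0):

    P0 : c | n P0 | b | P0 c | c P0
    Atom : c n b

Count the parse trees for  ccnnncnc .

Parse trees for ccnnncnc:
  [P0 c [P0 c [P0 n [P0 n [P0 n [P0 c [P0 n [P0 c]]]]]]]]

1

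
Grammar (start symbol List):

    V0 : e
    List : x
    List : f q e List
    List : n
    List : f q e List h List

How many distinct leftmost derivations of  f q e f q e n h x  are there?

Parse trees for f q e f q e n h x:
  [List f q e [List f q e [List n] h [List x]]]
  [List f q e [List f q e [List n]] h [List x]]

2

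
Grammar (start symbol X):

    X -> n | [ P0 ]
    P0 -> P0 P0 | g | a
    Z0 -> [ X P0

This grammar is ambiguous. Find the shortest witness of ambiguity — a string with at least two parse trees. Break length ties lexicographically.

[ a a a ]

length 1: no string has ≥2 trees
length 3: no string has ≥2 trees
length 4: no string has ≥2 trees
length 5: [ a a a ] has 2 parse trees

Two derivations of [ a a a ]:
  X ⇒ [ P0 ] ⇒ [ P0 P0 ] ⇒ [ P0 P0 P0 ] ⇒ [ a P0 P0 ] ⇒ [ a a P0 ] ⇒ [ a a a ]
  X ⇒ [ P0 ] ⇒ [ P0 P0 ] ⇒ [ a P0 ] ⇒ [ a P0 P0 ] ⇒ [ a a P0 ] ⇒ [ a a a ]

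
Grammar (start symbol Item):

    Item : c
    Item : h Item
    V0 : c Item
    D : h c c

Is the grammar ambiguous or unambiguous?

Unambiguous

Only Item is reachable from Item; ignoring the rest: Each reachable nonterminal has at most one production per leading terminal, and all productions are right-linear; the derivation is determined token-by-token.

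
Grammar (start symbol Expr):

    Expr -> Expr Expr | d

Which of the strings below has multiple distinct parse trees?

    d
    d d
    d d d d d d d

d d d d d d d

d: 1 tree
d d: 1 tree
d d d d d d d: 132 trees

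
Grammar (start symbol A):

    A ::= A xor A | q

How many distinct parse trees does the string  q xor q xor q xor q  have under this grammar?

5

Parse trees for q xor q xor q xor q:
  [A [A q] xor [A [A q] xor [A [A q] xor [A q]]]]
  [A [A q] xor [A [A [A q] xor [A q]] xor [A q]]]
  [A [A [A q] xor [A q]] xor [A [A q] xor [A q]]]
  [A [A [A q] xor [A [A q] xor [A q]]] xor [A q]]
  [A [A [A [A q] xor [A q]] xor [A q]] xor [A q]]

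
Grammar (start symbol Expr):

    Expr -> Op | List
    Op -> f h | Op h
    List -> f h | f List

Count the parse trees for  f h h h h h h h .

1

Parse trees for f h h h h h h h:
  [Expr [Op [Op [Op [Op [Op [Op [Op f h] h] h] h] h] h] h]]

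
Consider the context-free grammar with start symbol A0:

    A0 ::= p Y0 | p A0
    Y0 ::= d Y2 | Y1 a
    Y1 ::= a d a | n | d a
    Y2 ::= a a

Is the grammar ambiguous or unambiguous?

Ambiguous

Witness: p d a a

Derivation 1: A0 ⇒ p Y0 ⇒ p d Y2 ⇒ p d a a
Derivation 2: A0 ⇒ p Y0 ⇒ p Y1 a ⇒ p d a a

Two distinct leftmost derivations for the same string.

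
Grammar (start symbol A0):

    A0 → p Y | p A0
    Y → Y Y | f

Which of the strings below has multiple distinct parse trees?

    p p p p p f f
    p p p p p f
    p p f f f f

p p p p p f f: 1 tree
p p p p p f: 1 tree
p p f f f f: 5 trees

p p f f f f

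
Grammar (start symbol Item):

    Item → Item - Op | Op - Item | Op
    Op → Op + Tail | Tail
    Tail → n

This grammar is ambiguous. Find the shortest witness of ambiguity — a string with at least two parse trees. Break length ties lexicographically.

n - n

length 1: no string has ≥2 trees
length 3: n - n has 2 parse trees

Two derivations of n - n:
  Item ⇒ Item - Op ⇒ Op - Op ⇒ Tail - Op ⇒ n - Op ⇒ n - Tail ⇒ n - n
  Item ⇒ Op - Item ⇒ Tail - Item ⇒ n - Item ⇒ n - Op ⇒ n - Tail ⇒ n - n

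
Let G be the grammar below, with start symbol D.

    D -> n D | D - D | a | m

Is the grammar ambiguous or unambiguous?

Witness: n a - a

Derivation 1: D ⇒ n D ⇒ n D - D ⇒ n a - D ⇒ n a - a
Derivation 2: D ⇒ D - D ⇒ n D - D ⇒ n a - D ⇒ n a - a

Two distinct leftmost derivations for the same string.

Ambiguous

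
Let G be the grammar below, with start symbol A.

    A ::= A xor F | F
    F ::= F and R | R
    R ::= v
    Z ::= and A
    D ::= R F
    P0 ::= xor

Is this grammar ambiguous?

Unambiguous

Only A, F, R are reachable from A; ignoring the rest: The grammar is stratified — A handles 'xor' (left-recursive), F handles 'and', R atoms. Each operator has a fixed associativity and precedence level, so every string has one parse.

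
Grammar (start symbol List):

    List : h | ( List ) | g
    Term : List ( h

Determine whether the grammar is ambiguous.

Only List is reachable from List; ignoring the rest: L(List) is { openⁿ atom closeⁿ : n ≥ 0 }. The bracket depth fixes n, and the derivation is forced at every step.

Unambiguous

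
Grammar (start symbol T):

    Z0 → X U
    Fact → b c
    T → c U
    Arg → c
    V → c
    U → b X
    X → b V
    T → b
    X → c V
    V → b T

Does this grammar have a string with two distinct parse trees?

Only T, U, X, V are reachable from T; ignoring the rest: The reachable rules are right-linear with at most one rule per (nonterminal, next-terminal) pair. Each input token forces the next rule, so parsing is deterministic.

Unambiguous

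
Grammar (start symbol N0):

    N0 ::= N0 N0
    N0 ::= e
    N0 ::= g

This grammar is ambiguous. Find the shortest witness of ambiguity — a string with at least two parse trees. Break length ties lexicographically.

e e e

length 1: no string has ≥2 trees
length 2: no string has ≥2 trees
length 3: e e e has 2 parse trees

Two derivations of e e e:
  N0 ⇒ N0 N0 ⇒ N0 N0 N0 ⇒ e N0 N0 ⇒ e e N0 ⇒ e e e
  N0 ⇒ N0 N0 ⇒ e N0 ⇒ e N0 N0 ⇒ e e N0 ⇒ e e e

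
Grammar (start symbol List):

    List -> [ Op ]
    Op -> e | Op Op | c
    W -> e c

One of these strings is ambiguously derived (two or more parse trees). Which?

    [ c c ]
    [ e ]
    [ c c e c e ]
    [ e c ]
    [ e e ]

[ c c e c e ]

[ c c ]: 1 tree
[ e ]: 1 tree
[ c c e c e ]: 14 trees
[ e c ]: 1 tree
[ e e ]: 1 tree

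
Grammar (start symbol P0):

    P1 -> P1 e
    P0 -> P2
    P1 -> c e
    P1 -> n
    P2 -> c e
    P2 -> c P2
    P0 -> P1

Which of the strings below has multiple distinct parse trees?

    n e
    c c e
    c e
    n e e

c e

n e: 1 tree
c c e: 1 tree
c e: 2 trees
n e e: 1 tree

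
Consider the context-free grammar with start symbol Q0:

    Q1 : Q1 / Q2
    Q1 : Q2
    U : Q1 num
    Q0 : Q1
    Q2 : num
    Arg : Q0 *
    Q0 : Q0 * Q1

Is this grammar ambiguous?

(U, Arg are unreachable from Q0, so their rules don't affect L(Q0).) The grammar is stratified — Q0 handles '*' (left-recursive), Q1 handles '/', Q2 atoms. Each operator has a fixed associativity and precedence level, so every string has one parse.

Unambiguous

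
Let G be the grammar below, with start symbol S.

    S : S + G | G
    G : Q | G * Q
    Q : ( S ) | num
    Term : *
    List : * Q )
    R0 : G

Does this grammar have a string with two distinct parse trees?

Only S, G, Q are reachable from S; ignoring the rest: The grammar is stratified — S handles '+' (left-recursive), G handles '*', Q atoms. Each operator has a fixed associativity and precedence level, so every string has one parse.

Unambiguous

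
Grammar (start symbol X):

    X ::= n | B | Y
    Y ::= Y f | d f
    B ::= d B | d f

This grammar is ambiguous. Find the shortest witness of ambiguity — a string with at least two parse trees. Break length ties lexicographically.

length 1: no string has ≥2 trees
length 2: d f has 2 parse trees

Two derivations of d f:
  X ⇒ B ⇒ d f
  X ⇒ Y ⇒ d f

d f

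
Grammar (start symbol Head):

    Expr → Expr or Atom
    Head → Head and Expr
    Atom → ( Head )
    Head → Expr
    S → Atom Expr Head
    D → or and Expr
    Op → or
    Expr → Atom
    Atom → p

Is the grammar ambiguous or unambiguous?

Unambiguous

(D, S, Op are unreachable from Head, so their rules don't affect L(Head).) Head → Head and Expr | Expr  ;  Expr → Expr or Atom | Atom  — a left-associative chain with Atom at the bottom. Each string factors uniquely by precedence.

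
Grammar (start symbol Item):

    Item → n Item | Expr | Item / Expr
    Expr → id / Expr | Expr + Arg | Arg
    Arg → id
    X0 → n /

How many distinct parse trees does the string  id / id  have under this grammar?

2

Parse trees for id / id:
  [Item [Expr id / [Expr [Arg id]]]]
  [Item [Item [Expr [Arg id]]] / [Expr [Arg id]]]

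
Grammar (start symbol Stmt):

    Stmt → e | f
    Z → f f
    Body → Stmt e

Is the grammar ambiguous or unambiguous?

(Z, Body are unreachable from Stmt, so their rules don't affect L(Stmt).) The reachable rules are right-linear with at most one rule per (nonterminal, next-terminal) pair. Each input token forces the next rule, so parsing is deterministic.

Unambiguous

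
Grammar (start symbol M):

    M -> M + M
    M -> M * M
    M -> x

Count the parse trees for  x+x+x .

2

Parse trees for x+x+x:
  [M [M x] + [M [M x] + [M x]]]
  [M [M [M x] + [M x]] + [M x]]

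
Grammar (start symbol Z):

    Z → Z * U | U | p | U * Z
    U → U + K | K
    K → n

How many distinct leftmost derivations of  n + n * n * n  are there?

Parse trees for n + n * n * n:
  [Z [Z [Z [U [U [K n]] + [K n]]] * [U [K n]]] * [U [K n]]]
  [Z [Z [U [U [K n]] + [K n]] * [Z [U [K n]]]] * [U [K n]]]
  [Z [U [U [K n]] + [K n]] * [Z [Z [U [K n]]] * [U [K n]]]]
  [Z [U [U [K n]] + [K n]] * [Z [U [K n]] * [Z [U [K n]]]]]

4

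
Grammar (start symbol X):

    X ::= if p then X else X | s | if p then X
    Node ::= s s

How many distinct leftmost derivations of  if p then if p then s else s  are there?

Parse trees for if p then if p then s else s:
  [X if p then [X if p then [X s]] else [X s]]
  [X if p then [X if p then [X s] else [X s]]]

2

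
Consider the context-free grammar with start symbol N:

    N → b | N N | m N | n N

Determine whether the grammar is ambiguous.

Ambiguous

Witness: b b b

Derivation 1: N ⇒ N N ⇒ b N ⇒ b N N ⇒ b b N ⇒ b b b
Derivation 2: N ⇒ N N ⇒ N N N ⇒ b N N ⇒ b b N ⇒ b b b

Two distinct leftmost derivations for the same string.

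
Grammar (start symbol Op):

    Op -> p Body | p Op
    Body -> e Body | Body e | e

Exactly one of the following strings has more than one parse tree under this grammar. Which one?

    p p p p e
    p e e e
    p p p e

p e e e

p p p p e: 1 tree
p e e e: 4 trees
p p p e: 1 tree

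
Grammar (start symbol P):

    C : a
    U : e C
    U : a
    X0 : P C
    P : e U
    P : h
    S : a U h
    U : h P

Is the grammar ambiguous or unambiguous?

Only P, U, C are reachable from P; ignoring the rest: The reachable rules are right-linear with at most one rule per (nonterminal, next-terminal) pair. Each input token forces the next rule, so parsing is deterministic.

Unambiguous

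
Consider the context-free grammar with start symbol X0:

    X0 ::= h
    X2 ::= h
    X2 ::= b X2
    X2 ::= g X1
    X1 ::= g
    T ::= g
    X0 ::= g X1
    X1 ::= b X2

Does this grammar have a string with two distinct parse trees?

Only X0, X1, X2 are reachable from X0; ignoring the rest: Each reachable nonterminal has at most one production per leading terminal, and all productions are right-linear; the derivation is determined token-by-token.

Unambiguous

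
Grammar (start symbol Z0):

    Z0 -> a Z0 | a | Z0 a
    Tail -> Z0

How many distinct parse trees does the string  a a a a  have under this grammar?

8

Parse trees for a a a a:
  [Z0 a [Z0 a [Z0 a [Z0 a]]]]
  [Z0 a [Z0 a [Z0 [Z0 a] a]]]
  [Z0 a [Z0 [Z0 a [Z0 a]] a]]
  [Z0 a [Z0 [Z0 [Z0 a] a] a]]
  [Z0 [Z0 a [Z0 a [Z0 a]]] a]
  [Z0 [Z0 a [Z0 [Z0 a] a]] a]
  [Z0 [Z0 [Z0 a [Z0 a]] a] a]
  [Z0 [Z0 [Z0 [Z0 a] a] a] a]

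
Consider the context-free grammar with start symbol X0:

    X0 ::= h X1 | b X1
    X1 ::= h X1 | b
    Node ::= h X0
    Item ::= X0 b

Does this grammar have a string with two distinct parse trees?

Only X0, X1 are reachable from X0; ignoring the rest: Each reachable nonterminal has at most one production per leading terminal, and all productions are right-linear; the derivation is determined token-by-token.

Unambiguous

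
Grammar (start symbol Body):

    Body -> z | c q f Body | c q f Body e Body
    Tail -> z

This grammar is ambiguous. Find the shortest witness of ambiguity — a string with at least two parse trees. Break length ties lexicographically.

c q f c q f z e z

length 1: no string has ≥2 trees
length 4: no string has ≥2 trees
length 6: no string has ≥2 trees
length 7: no string has ≥2 trees
length 9: c q f c q f z e z has 2 parse trees

Two derivations of c q f c q f z e z:
  Body ⇒ c q f Body ⇒ c q f c q f Body e Body ⇒ c q f c q f z e Body ⇒ c q f c q f z e z
  Body ⇒ c q f Body e Body ⇒ c q f c q f Body e Body ⇒ c q f c q f z e Body ⇒ c q f c q f z e z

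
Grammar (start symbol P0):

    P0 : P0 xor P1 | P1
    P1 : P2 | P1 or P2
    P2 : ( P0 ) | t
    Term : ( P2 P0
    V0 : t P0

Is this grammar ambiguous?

Only P0, P1, P2 are reachable from P0; ignoring the rest: This is a standard precedence ladder (P0 over P1 over P2), with each level left-recursive on its own operator ('xor' at P0, 'or' at P1). That structure is LR(1), hence unambiguous.

Unambiguous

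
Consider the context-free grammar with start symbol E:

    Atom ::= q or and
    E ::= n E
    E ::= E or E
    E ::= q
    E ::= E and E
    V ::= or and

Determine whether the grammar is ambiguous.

Ambiguous

Witness: n q and q

Derivation 1: E ⇒ n E ⇒ n E and E ⇒ n q and E ⇒ n q and q
Derivation 2: E ⇒ E and E ⇒ n E and E ⇒ n q and E ⇒ n q and q

Two distinct leftmost derivations for the same string.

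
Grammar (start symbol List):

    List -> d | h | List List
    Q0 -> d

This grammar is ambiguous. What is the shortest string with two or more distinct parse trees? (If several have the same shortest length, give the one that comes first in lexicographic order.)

length 1: no string has ≥2 trees
length 2: no string has ≥2 trees
length 3: d d d has 2 parse trees

Two derivations of d d d:
  List ⇒ List List ⇒ d List ⇒ d List List ⇒ d d List ⇒ d d d
  List ⇒ List List ⇒ List List List ⇒ d List List ⇒ d d List ⇒ d d d

d d d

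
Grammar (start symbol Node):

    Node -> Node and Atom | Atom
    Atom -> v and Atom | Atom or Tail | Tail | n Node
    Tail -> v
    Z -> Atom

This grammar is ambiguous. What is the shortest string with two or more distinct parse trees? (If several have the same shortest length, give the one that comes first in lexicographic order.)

v and v

length 1: no string has ≥2 trees
length 2: no string has ≥2 trees
length 3: v and v has 2 parse trees

Two derivations of v and v:
  Node ⇒ Node and Atom ⇒ Atom and Atom ⇒ Tail and Atom ⇒ v and Atom ⇒ v and Tail ⇒ v and v
  Node ⇒ Atom ⇒ v and Atom ⇒ v and Tail ⇒ v and v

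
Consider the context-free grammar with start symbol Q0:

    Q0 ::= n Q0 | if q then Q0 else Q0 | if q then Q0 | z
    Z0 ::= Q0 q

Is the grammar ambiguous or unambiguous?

Witness: if q then if q then z else z

Derivation 1: Q0 ⇒ if q then Q0 else Q0 ⇒ if q then if q then Q0 else Q0 ⇒ if q then if q then z else Q0 ⇒ if q then if q then z else z
Derivation 2: Q0 ⇒ if q then Q0 ⇒ if q then if q then Q0 else Q0 ⇒ if q then if q then z else Q0 ⇒ if q then if q then z else z

Two distinct leftmost derivations for the same string.

Ambiguous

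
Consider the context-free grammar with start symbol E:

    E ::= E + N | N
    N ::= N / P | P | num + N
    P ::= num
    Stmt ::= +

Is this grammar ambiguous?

Witness: num + num

Derivation 1: E ⇒ E + N ⇒ N + N ⇒ P + N ⇒ num + N ⇒ num + P ⇒ num + num
Derivation 2: E ⇒ N ⇒ num + N ⇒ num + P ⇒ num + num

Two distinct leftmost derivations for the same string.

Ambiguous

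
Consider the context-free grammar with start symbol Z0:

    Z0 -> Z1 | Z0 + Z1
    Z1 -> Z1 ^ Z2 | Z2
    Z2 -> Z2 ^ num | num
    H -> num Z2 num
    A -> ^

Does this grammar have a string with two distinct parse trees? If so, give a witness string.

Ambiguous

Witness: num ^ num

Derivation 1: Z0 ⇒ Z1 ⇒ Z1 ^ Z2 ⇒ Z2 ^ Z2 ⇒ num ^ Z2 ⇒ num ^ num
Derivation 2: Z0 ⇒ Z1 ⇒ Z2 ⇒ Z2 ^ num ⇒ num ^ num

Two distinct leftmost derivations for the same string.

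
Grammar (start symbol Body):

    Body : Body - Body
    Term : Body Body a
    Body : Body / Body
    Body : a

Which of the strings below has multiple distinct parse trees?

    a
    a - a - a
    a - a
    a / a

a: 1 tree
a - a - a: 2 trees
a - a: 1 tree
a / a: 1 tree

a - a - a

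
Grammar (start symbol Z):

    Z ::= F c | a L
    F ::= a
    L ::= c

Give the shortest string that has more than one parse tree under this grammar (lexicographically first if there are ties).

a c

length 2: a c has 2 parse trees

Two derivations of a c:
  Z ⇒ F c ⇒ a c
  Z ⇒ a L ⇒ a c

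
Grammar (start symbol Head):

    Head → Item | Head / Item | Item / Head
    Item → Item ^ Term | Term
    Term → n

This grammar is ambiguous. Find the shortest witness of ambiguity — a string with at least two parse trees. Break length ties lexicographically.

n / n

length 1: no string has ≥2 trees
length 3: n / n has 2 parse trees

Two derivations of n / n:
  Head ⇒ Head / Item ⇒ Item / Item ⇒ Term / Item ⇒ n / Item ⇒ n / Term ⇒ n / n
  Head ⇒ Item / Head ⇒ Term / Head ⇒ n / Head ⇒ n / Item ⇒ n / Term ⇒ n / n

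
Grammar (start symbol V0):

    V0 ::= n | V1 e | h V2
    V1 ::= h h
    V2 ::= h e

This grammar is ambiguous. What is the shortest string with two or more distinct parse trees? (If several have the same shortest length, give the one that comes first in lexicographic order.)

h h e

length 1: no string has ≥2 trees
length 3: h h e has 2 parse trees

Two derivations of h h e:
  V0 ⇒ V1 e ⇒ h h e
  V0 ⇒ h V2 ⇒ h h e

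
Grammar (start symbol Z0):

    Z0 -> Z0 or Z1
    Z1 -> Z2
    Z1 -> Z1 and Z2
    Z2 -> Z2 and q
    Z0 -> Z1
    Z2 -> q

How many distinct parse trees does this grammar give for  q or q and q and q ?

4

Parse trees for q or q and q and q:
  [Z0 [Z0 [Z1 [Z2 q]]] or [Z1 [Z2 [Z2 [Z2 q] and q] and q]]]
  [Z0 [Z0 [Z1 [Z2 q]]] or [Z1 [Z1 [Z2 q]] and [Z2 [Z2 q] and q]]]
  [Z0 [Z0 [Z1 [Z2 q]]] or [Z1 [Z1 [Z2 [Z2 q] and q]] and [Z2 q]]]
  [Z0 [Z0 [Z1 [Z2 q]]] or [Z1 [Z1 [Z1 [Z2 q]] and [Z2 q]] and [Z2 q]]]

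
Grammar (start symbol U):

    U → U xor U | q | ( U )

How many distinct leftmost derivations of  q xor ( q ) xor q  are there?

Parse trees for q xor ( q ) xor q:
  [U [U q] xor [U [U ( [U q] )] xor [U q]]]
  [U [U [U q] xor [U ( [U q] )]] xor [U q]]

2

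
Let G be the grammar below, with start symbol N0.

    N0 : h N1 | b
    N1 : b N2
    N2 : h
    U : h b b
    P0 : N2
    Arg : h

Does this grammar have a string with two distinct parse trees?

(U, P0, Arg are unreachable from N0, so their rules don't affect L(N0).) Each reachable nonterminal has at most one production per leading terminal, and all productions are right-linear; the derivation is determined token-by-token.

Unambiguous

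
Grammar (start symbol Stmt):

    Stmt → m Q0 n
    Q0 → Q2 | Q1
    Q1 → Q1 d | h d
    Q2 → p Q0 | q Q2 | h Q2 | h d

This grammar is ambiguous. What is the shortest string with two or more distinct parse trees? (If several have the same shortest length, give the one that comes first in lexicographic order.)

length 4: m h d n has 2 parse trees

Two derivations of m h d n:
  Stmt ⇒ m Q0 n ⇒ m Q2 n ⇒ m h d n
  Stmt ⇒ m Q0 n ⇒ m Q1 n ⇒ m h d n

m h d n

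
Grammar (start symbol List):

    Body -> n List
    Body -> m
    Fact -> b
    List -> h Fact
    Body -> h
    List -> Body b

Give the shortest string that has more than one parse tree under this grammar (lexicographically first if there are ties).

length 2: h b has 2 parse trees

Two derivations of h b:
  List ⇒ h Fact ⇒ h b
  List ⇒ Body b ⇒ h b

h b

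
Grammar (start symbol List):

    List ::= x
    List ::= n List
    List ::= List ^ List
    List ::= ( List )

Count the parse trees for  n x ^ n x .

Parse trees for n x ^ n x:
  [List n [List [List x] ^ [List n [List x]]]]
  [List [List n [List x]] ^ [List n [List x]]]

2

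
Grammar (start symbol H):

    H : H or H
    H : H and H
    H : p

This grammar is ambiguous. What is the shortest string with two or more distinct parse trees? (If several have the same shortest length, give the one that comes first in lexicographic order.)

p and p and p

length 1: no string has ≥2 trees
length 3: no string has ≥2 trees
length 5: p and p and p has 2 parse trees

Two derivations of p and p and p:
  H ⇒ H and H ⇒ H and H and H ⇒ p and H and H ⇒ p and p and H ⇒ p and p and p
  H ⇒ H and H ⇒ p and H ⇒ p and H and H ⇒ p and p and H ⇒ p and p and p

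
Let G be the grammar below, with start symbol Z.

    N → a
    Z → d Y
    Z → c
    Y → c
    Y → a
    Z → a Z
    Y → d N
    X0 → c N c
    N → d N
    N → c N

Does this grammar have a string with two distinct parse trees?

(X0 is unreachable from Z, so its rules don't affect L(Z).) Restricted to the reachable nonterminals, every rule has the form A → t or A → t B, and no two rules for the same A share a first terminal. The grammar encodes a DFA — one run per string.

Unambiguous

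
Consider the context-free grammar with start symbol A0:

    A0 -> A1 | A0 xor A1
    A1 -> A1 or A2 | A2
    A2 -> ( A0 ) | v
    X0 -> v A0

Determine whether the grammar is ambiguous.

(X0 is unreachable from A0, so its rules don't affect L(A0).) A0 → A0 xor A1 | A1  ;  A1 → A1 or A2 | A2  — a left-associative chain with A2 at the bottom. Each string factors uniquely by precedence.

Unambiguous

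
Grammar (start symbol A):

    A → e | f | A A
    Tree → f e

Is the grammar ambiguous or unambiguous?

Witness: e e e

Derivation 1: A ⇒ A A ⇒ e A ⇒ e A A ⇒ e e A ⇒ e e e
Derivation 2: A ⇒ A A ⇒ A A A ⇒ e A A ⇒ e e A ⇒ e e e

Two distinct leftmost derivations for the same string.

Ambiguous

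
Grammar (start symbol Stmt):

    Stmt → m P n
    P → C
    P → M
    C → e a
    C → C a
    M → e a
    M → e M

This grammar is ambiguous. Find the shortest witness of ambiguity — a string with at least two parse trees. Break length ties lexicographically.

length 4: m e a n has 2 parse trees

Two derivations of m e a n:
  Stmt ⇒ m P n ⇒ m C n ⇒ m e a n
  Stmt ⇒ m P n ⇒ m M n ⇒ m e a n

m e a n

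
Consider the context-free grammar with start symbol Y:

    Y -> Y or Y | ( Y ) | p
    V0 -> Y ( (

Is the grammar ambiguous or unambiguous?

Witness: p or p or p

Derivation 1: Y ⇒ Y or Y ⇒ Y or Y or Y ⇒ p or Y or Y ⇒ p or p or Y ⇒ p or p or p
Derivation 2: Y ⇒ Y or Y ⇒ p or Y ⇒ p or Y or Y ⇒ p or p or Y ⇒ p or p or p

Two distinct leftmost derivations for the same string.

Ambiguous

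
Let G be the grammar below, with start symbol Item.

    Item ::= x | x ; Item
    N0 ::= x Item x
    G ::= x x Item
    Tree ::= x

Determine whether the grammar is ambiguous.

Unambiguous

Only Item is reachable from Item; ignoring the rest: The reachable grammar is A → atom sep A | atom. Each atom is followed by either the separator (recurse) or end-of-string (stop) — no choice point.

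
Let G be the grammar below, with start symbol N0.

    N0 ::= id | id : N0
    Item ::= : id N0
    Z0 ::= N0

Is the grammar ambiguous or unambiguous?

(Item, Z0 are unreachable from N0, so their rules don't affect L(N0).) Right-recursive list with a separator: after each atom, whether the separator follows determines the rule. One parse per string.

Unambiguous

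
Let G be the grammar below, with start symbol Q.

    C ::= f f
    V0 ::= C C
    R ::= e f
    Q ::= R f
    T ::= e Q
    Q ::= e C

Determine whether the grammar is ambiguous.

Ambiguous

Witness: e f f

Derivation 1: Q ⇒ R f ⇒ e f f
Derivation 2: Q ⇒ e C ⇒ e f f

Two distinct leftmost derivations for the same string.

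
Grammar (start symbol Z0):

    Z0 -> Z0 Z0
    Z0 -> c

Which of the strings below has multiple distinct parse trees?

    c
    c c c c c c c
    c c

c: 1 tree
c c c c c c c: 132 trees
c c: 1 tree

c c c c c c c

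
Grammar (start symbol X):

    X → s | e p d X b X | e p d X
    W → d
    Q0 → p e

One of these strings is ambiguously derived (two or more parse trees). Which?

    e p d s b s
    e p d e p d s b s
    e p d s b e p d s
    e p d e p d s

e p d s b s: 1 tree
e p d e p d s b s: 2 trees
e p d s b e p d s: 1 tree
e p d e p d s: 1 tree

e p d e p d s b s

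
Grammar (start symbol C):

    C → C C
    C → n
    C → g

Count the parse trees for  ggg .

Parse trees for ggg:
  [C [C g] [C [C g] [C g]]]
  [C [C [C g] [C g]] [C g]]

2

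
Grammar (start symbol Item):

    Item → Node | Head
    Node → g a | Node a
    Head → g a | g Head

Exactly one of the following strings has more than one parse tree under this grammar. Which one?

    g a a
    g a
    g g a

g a

g a a: 1 tree
g a: 2 trees
g g a: 1 tree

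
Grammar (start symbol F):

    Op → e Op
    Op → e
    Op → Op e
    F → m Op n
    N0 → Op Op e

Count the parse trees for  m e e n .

2

Parse trees for m e e n:
  [F m [Op e [Op e]] n]
  [F m [Op [Op e] e] n]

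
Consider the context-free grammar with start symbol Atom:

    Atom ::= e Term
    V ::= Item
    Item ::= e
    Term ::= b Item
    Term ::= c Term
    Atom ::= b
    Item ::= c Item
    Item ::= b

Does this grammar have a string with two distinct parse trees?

Unambiguous

Only Atom, Term, Item are reachable from Atom; ignoring the rest: The reachable rules are right-linear with at most one rule per (nonterminal, next-terminal) pair. Each input token forces the next rule, so parsing is deterministic.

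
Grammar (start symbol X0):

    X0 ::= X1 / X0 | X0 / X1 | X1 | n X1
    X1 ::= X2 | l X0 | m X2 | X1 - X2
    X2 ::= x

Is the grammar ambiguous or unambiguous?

Witness: x / x

Derivation 1: X0 ⇒ X1 / X0 ⇒ X2 / X0 ⇒ x / X0 ⇒ x / X1 ⇒ x / X2 ⇒ x / x
Derivation 2: X0 ⇒ X0 / X1 ⇒ X1 / X1 ⇒ X2 / X1 ⇒ x / X1 ⇒ x / X2 ⇒ x / x

Two distinct leftmost derivations for the same string.

Ambiguous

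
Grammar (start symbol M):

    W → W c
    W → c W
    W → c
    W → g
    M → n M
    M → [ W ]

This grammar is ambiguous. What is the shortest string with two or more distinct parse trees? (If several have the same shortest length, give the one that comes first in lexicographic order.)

length 3: no string has ≥2 trees
length 4: [ c c ] has 2 parse trees

Two derivations of [ c c ]:
  M ⇒ [ W ] ⇒ [ W c ] ⇒ [ c c ]
  M ⇒ [ W ] ⇒ [ c W ] ⇒ [ c c ]

[ c c ]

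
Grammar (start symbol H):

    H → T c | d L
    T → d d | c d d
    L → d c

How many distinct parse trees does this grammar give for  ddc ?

2

Parse trees for ddc:
  [H [T d d] c]
  [H d [L d c]]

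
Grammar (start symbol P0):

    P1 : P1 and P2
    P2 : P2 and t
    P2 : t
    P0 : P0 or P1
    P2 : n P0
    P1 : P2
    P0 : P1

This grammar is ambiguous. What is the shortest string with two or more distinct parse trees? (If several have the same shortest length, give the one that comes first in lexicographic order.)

length 1: no string has ≥2 trees
length 2: no string has ≥2 trees
length 3: t and t has 2 parse trees

Two derivations of t and t:
  P0 ⇒ P1 ⇒ P1 and P2 ⇒ P2 and P2 ⇒ t and P2 ⇒ t and t
  P0 ⇒ P1 ⇒ P2 ⇒ P2 and t ⇒ t and t

t and t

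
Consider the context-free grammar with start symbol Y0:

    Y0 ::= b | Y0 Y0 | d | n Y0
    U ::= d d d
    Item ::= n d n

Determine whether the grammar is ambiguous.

Witness: b b b

Derivation 1: Y0 ⇒ Y0 Y0 ⇒ b Y0 ⇒ b Y0 Y0 ⇒ b b Y0 ⇒ b b b
Derivation 2: Y0 ⇒ Y0 Y0 ⇒ Y0 Y0 Y0 ⇒ b Y0 Y0 ⇒ b b Y0 ⇒ b b b

Two distinct leftmost derivations for the same string.

Ambiguous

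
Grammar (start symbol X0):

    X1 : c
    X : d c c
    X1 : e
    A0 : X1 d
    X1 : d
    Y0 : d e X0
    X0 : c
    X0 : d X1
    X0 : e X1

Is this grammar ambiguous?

Unambiguous

(A0, X, Y0 are unreachable from X0, so their rules don't affect L(X0).) The reachable rules are right-linear with at most one rule per (nonterminal, next-terminal) pair. Each input token forces the next rule, so parsing is deterministic.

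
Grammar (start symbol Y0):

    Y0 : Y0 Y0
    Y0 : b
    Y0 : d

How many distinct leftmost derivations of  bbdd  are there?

Parse trees for bbdd:
  [Y0 [Y0 b] [Y0 [Y0 b] [Y0 [Y0 d] [Y0 d]]]]
  [Y0 [Y0 b] [Y0 [Y0 [Y0 b] [Y0 d]] [Y0 d]]]
  [Y0 [Y0 [Y0 b] [Y0 b]] [Y0 [Y0 d] [Y0 d]]]
  [Y0 [Y0 [Y0 b] [Y0 [Y0 b] [Y0 d]]] [Y0 d]]
  [Y0 [Y0 [Y0 [Y0 b] [Y0 b]] [Y0 d]] [Y0 d]]

5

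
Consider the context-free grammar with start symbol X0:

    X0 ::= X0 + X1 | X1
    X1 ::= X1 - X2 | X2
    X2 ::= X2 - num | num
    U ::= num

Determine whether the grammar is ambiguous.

Ambiguous

Witness: num - num

Derivation 1: X0 ⇒ X1 ⇒ X1 - X2 ⇒ X2 - X2 ⇒ num - X2 ⇒ num - num
Derivation 2: X0 ⇒ X1 ⇒ X2 ⇒ X2 - num ⇒ num - num

Two distinct leftmost derivations for the same string.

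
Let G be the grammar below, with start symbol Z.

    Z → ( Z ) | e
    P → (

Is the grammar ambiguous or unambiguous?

(P is unreachable from Z, so its rules don't affect L(Z).) L(Z) is { openⁿ atom closeⁿ : n ≥ 0 }. The bracket depth fixes n, and the derivation is forced at every step.

Unambiguous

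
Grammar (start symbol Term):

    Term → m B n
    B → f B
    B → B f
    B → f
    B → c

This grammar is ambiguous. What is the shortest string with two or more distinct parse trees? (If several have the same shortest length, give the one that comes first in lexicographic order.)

length 3: no string has ≥2 trees
length 4: m f f n has 2 parse trees

Two derivations of m f f n:
  Term ⇒ m B n ⇒ m f B n ⇒ m f f n
  Term ⇒ m B n ⇒ m B f n ⇒ m f f n

m f f n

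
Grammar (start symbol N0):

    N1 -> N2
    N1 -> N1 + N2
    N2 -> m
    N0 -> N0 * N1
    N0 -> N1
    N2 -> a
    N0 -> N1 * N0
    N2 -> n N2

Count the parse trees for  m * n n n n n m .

2

Parse trees for m * n n n n n m:
  [N0 [N0 [N1 [N2 m]]] * [N1 [N2 n [N2 n [N2 n [N2 n [N2 n [N2 m]]]]]]]]
  [N0 [N1 [N2 m]] * [N0 [N1 [N2 n [N2 n [N2 n [N2 n [N2 n [N2 m]]]]]]]]]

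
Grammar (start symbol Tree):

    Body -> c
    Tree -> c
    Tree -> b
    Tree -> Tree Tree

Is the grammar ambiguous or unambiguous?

Witness: b b b

Derivation 1: Tree ⇒ Tree Tree ⇒ b Tree ⇒ b Tree Tree ⇒ b b Tree ⇒ b b b
Derivation 2: Tree ⇒ Tree Tree ⇒ Tree Tree Tree ⇒ b Tree Tree ⇒ b b Tree ⇒ b b b

Two distinct leftmost derivations for the same string.

Ambiguous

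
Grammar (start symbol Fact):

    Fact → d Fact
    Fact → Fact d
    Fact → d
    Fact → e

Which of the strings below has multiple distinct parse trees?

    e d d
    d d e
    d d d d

d d d d

e d d: 1 tree
d d e: 1 tree
d d d d: 8 trees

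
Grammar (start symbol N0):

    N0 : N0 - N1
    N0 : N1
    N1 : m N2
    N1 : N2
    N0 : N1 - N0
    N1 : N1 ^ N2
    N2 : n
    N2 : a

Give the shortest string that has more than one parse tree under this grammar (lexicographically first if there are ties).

a - a

length 1: no string has ≥2 trees
length 2: no string has ≥2 trees
length 3: a - a has 2 parse trees

Two derivations of a - a:
  N0 ⇒ N0 - N1 ⇒ N1 - N1 ⇒ N2 - N1 ⇒ a - N1 ⇒ a - N2 ⇒ a - a
  N0 ⇒ N1 - N0 ⇒ N2 - N0 ⇒ a - N0 ⇒ a - N1 ⇒ a - N2 ⇒ a - a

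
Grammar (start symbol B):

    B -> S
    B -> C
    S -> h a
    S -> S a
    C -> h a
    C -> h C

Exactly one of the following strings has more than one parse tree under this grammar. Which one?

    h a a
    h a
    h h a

h a a: 1 tree
h a: 2 trees
h h a: 1 tree

h a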